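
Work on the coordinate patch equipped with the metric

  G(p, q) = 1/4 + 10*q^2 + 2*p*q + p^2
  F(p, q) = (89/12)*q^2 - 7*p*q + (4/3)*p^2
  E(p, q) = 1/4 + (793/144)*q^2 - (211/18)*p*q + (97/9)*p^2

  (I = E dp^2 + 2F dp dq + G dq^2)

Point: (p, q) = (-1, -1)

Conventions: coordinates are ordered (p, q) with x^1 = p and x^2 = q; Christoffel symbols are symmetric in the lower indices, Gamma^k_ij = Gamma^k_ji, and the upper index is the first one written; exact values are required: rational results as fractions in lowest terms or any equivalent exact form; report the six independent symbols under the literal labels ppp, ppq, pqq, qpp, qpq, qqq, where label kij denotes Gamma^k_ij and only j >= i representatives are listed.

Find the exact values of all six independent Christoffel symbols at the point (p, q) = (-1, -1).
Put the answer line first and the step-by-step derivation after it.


Answer: Gamma_ppp = -923/777, Gamma_ppq = 1573/11655, Gamma_pqq = -1592/1665, Gamma_qpp = 203/444, Gamma_qpq = -281/1665, Gamma_qqq = -1172/1665

E = 77/16, F = 7/4, G = 53/4 at the point
E_p = -59/6, E_q = 17/24, F_p = 13/3, F_q = -47/6, G_p = -4, G_q = -22
EG - F^2 = 3885/64;  g^inv = (64/3885) * [[53/4, -7/4], [-7/4, 77/16]]
first-kind symbols [ij,l] = (1/2)(d_i g_jl + d_j g_il - d_l g_ij): [pp,p] = E_p/2 = -59/12, [pp,q] = F_p - E_q/2 = 191/48, [pq,p] = E_q/2 = 17/48, [pq,q] = G_p/2 = -2, [qq,p] = F_q - G_p/2 = -35/6, [qq,q] = G_q/2 = -11
Gamma^p_ij = (G*[ij,p] - F*[ij,q])/(EG - F^2), Gamma^q_ij = (E*[ij,q] - F*[ij,p])/(EG - F^2)


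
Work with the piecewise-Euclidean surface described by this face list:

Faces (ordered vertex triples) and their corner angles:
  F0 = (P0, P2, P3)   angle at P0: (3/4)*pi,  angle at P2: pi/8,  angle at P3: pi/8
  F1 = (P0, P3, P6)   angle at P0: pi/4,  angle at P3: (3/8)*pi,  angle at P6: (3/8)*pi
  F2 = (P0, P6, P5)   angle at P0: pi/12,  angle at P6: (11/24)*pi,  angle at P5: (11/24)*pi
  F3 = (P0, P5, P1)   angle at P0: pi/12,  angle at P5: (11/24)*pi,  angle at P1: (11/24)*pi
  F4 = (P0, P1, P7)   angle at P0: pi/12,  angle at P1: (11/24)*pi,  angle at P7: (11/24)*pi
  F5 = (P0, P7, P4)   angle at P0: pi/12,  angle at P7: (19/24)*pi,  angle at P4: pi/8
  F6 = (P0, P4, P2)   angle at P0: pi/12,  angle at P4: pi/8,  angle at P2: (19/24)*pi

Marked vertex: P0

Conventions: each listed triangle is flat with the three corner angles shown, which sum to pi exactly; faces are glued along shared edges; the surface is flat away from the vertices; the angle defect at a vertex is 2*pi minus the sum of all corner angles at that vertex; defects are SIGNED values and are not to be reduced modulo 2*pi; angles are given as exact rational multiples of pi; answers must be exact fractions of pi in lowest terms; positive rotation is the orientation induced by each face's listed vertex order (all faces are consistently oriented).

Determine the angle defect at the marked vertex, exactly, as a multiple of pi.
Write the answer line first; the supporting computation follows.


Answer: defect(P0) = (7/12)*pi

Sum of corner angles at P0: (17/12)*pi
defect = 2*pi - (17/12)*pi


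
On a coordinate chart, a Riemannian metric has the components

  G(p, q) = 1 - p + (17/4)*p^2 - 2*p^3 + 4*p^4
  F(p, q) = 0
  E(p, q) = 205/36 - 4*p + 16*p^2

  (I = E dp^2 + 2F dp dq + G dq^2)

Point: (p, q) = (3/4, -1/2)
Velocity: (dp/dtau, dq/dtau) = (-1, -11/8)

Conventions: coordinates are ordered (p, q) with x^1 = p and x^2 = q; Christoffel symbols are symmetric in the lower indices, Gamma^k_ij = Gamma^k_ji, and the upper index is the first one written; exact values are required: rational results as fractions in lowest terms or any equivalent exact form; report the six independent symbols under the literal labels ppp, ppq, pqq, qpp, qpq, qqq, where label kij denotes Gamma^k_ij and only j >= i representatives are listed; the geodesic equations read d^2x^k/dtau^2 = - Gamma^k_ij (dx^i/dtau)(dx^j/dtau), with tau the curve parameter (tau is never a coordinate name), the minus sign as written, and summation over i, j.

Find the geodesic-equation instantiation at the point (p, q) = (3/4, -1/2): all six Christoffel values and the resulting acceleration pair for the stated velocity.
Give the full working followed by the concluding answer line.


E = 421/36, F = 0, G = 49/16 at the point
E_p = 20, E_q = 0, F_p = 0, F_q = 0, G_p = 35/4, G_q = 0
EG - F^2 = 20629/576;  g^inv = (576/20629) * [[49/16, 0], [0, 421/36]]
first-kind symbols [ij,l] = (1/2)(d_i g_jl + d_j g_il - d_l g_ij): [pp,p] = E_p/2 = 10, [pp,q] = F_p - E_q/2 = 0, [pq,p] = E_q/2 = 0, [pq,q] = G_p/2 = 35/8, [qq,p] = F_q - G_p/2 = -35/8, [qq,q] = G_q/2 = 0
Gamma^p_ij = (G*[ij,p] - F*[ij,q])/(EG - F^2), Gamma^q_ij = (E*[ij,q] - F*[ij,p])/(EG - F^2)
Gamma_ppp = 360/421, Gamma_ppq = 0, Gamma_pqq = -315/842, Gamma_qpp = 0, Gamma_qpq = 10/7, Gamma_qqq = 0
d^2p/dtau^2 = -(Gamma_ppp*(-1)^2 + 2*Gamma_ppq*(-1)*(-11/8) + Gamma_pqq*(-11/8)^2) = -7965/53888
d^2q/dtau^2 = -(Gamma_qpp*(-1)^2 + 2*Gamma_qpq*(-1)*(-11/8) + Gamma_qqq*(-11/8)^2) = -55/14

Answer: Gamma_ppp = 360/421, Gamma_ppq = 0, Gamma_pqq = -315/842, Gamma_qpp = 0, Gamma_qpq = 10/7, Gamma_qqq = 0; accelerations (d^2p/dtau^2, d^2q/dtau^2) = (-7965/53888, -55/14)


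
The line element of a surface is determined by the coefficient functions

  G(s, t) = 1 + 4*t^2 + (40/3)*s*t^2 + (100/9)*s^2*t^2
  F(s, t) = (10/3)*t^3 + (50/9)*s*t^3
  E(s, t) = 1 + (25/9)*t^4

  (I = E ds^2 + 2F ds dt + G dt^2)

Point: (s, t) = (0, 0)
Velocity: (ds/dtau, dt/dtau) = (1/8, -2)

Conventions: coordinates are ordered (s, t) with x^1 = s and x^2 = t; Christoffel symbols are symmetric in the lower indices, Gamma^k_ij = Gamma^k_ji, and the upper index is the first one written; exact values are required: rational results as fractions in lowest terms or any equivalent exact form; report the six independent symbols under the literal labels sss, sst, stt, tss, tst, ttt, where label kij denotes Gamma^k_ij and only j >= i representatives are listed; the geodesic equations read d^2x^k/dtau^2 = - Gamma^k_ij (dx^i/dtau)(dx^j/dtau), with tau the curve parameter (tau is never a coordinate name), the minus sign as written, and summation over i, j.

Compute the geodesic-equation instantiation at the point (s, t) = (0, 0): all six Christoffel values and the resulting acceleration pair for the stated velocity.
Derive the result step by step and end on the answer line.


E = 1, F = 0, G = 1 at the point
E_s = 0, E_t = 0, F_s = 0, F_t = 0, G_s = 0, G_t = 0
EG - F^2 = 1;  g^inv = (1) * [[1, 0], [0, 1]]
first-kind symbols [ij,l] = (1/2)(d_i g_jl + d_j g_il - d_l g_ij): [ss,s] = E_s/2 = 0, [ss,t] = F_s - E_t/2 = 0, [st,s] = E_t/2 = 0, [st,t] = G_s/2 = 0, [tt,s] = F_t - G_s/2 = 0, [tt,t] = G_t/2 = 0
Gamma^s_ij = (G*[ij,s] - F*[ij,t])/(EG - F^2), Gamma^t_ij = (E*[ij,t] - F*[ij,s])/(EG - F^2)
Gamma_sss = 0, Gamma_sst = 0, Gamma_stt = 0, Gamma_tss = 0, Gamma_tst = 0, Gamma_ttt = 0
d^2s/dtau^2 = -(Gamma_sss*(1/8)^2 + 2*Gamma_sst*(1/8)*(-2) + Gamma_stt*(-2)^2) = 0
d^2t/dtau^2 = -(Gamma_tss*(1/8)^2 + 2*Gamma_tst*(1/8)*(-2) + Gamma_ttt*(-2)^2) = 0

Answer: Gamma_sss = 0, Gamma_sst = 0, Gamma_stt = 0, Gamma_tss = 0, Gamma_tst = 0, Gamma_ttt = 0; accelerations (d^2s/dtau^2, d^2t/dtau^2) = (0, 0)


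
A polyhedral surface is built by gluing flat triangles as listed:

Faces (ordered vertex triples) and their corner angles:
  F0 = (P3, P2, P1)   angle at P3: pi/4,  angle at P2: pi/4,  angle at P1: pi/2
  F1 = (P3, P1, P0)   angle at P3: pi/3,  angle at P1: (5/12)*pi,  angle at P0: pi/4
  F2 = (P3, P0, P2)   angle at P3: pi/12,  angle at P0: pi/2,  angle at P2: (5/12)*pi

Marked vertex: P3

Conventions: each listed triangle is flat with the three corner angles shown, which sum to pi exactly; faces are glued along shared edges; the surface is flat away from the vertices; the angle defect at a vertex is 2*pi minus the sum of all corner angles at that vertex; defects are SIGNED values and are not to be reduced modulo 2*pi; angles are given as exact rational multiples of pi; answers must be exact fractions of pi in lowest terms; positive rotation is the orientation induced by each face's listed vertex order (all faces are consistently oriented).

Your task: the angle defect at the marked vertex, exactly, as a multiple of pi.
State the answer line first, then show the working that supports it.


Answer: defect(P3) = (4/3)*pi

Sum of corner angles at P3: (2/3)*pi
defect = 2*pi - (2/3)*pi


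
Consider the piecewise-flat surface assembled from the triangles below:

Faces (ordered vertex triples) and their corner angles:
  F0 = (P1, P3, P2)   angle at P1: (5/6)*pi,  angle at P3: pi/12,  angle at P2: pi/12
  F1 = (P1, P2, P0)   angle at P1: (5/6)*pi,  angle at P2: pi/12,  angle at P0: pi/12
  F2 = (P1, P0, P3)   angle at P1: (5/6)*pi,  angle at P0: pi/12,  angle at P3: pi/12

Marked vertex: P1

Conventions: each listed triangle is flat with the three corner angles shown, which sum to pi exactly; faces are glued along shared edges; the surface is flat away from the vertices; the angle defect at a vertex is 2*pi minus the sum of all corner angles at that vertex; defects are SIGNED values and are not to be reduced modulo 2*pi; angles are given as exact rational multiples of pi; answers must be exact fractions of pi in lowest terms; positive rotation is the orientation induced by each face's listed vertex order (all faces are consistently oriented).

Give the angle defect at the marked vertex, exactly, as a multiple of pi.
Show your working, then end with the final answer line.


Sum of corner angles at P1: (5/2)*pi
defect = 2*pi - (5/2)*pi

Answer: defect(P1) = -pi/2


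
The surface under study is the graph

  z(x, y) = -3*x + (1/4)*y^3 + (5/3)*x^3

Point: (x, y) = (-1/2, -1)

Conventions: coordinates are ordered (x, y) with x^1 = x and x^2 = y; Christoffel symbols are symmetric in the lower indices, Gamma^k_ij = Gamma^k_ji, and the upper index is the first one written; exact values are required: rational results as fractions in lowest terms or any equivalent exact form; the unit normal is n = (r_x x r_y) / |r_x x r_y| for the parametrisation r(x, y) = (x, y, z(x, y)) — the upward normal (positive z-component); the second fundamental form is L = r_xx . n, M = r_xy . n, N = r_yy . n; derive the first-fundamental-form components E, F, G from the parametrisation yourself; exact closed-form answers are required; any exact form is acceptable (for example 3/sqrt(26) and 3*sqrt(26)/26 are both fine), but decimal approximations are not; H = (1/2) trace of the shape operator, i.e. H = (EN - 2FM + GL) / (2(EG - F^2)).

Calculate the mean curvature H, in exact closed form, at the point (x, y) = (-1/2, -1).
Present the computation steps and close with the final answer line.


z_x = -7/4, z_y = 3/4, z_xx = -5, z_xy = 0, z_yy = -3/2
E = 65/16, F = -21/16, G = 25/16; answer radicand W^2 = 37/8
unnormalised second-form numerators: l = -5, m = 0, n = -3/2; L = l/sqrt(37/8), and similarly M = m/sqrt(W^2), N = n/sqrt(W^2)
H = (E*n - 2*F*m + G*l) / (2*(EG - F^2)*sqrt(W^2)); E*n - 2*F*m + G*l = -445/32, EG - F^2 = 37/8, so H = (-445/296)/sqrt(37/8)

Answer: H = -445*sqrt(74)/5476


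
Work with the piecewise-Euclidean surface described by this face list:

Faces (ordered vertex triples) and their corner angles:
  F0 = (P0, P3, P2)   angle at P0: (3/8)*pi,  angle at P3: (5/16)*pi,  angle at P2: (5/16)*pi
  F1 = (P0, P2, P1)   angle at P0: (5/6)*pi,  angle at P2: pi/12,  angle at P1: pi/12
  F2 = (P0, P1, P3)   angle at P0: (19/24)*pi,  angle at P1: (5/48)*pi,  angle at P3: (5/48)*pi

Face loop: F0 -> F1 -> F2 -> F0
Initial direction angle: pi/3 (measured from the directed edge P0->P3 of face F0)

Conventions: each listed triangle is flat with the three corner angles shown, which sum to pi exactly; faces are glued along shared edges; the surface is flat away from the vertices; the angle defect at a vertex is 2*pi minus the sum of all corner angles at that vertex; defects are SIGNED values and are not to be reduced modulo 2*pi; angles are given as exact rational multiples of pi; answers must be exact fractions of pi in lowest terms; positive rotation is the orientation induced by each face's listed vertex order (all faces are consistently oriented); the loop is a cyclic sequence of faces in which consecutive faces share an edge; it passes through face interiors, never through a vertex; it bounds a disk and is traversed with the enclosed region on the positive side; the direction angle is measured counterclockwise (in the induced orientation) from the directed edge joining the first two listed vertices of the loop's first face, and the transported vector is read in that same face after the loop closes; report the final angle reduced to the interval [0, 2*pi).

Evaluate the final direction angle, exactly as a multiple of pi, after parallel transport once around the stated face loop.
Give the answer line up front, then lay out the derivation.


Answer: final direction angle = pi/3

enclosed vertex P0: corner angles sum to 2*pi, defect = 2*pi - 2*pi = 0
by Gauss-Bonnet the loop rotates the vector by the enclosed defect sum (positive orientation, mod 2*pi)
final angle = pi/3 + 0 = pi/3 (mod 2*pi)


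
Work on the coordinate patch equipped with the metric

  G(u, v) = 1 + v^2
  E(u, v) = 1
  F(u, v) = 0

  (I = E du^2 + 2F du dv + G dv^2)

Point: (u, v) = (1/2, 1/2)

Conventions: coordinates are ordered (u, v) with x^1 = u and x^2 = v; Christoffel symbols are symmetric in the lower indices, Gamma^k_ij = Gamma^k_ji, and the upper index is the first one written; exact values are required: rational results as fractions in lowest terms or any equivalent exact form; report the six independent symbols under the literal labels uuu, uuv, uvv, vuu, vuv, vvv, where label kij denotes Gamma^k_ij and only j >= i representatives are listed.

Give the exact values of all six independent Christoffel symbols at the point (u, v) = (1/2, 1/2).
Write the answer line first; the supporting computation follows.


Answer: Gamma_uuu = 0, Gamma_uuv = 0, Gamma_uvv = 0, Gamma_vuu = 0, Gamma_vuv = 0, Gamma_vvv = 2/5

E = 1, F = 0, G = 5/4 at the point
E_u = 0, E_v = 0, F_u = 0, F_v = 0, G_u = 0, G_v = 1
EG - F^2 = 5/4;  g^inv = (4/5) * [[5/4, 0], [0, 1]]
first-kind symbols [ij,l] = (1/2)(d_i g_jl + d_j g_il - d_l g_ij): [uu,u] = E_u/2 = 0, [uu,v] = F_u - E_v/2 = 0, [uv,u] = E_v/2 = 0, [uv,v] = G_u/2 = 0, [vv,u] = F_v - G_u/2 = 0, [vv,v] = G_v/2 = 1/2
Gamma^u_ij = (G*[ij,u] - F*[ij,v])/(EG - F^2), Gamma^v_ij = (E*[ij,v] - F*[ij,u])/(EG - F^2)


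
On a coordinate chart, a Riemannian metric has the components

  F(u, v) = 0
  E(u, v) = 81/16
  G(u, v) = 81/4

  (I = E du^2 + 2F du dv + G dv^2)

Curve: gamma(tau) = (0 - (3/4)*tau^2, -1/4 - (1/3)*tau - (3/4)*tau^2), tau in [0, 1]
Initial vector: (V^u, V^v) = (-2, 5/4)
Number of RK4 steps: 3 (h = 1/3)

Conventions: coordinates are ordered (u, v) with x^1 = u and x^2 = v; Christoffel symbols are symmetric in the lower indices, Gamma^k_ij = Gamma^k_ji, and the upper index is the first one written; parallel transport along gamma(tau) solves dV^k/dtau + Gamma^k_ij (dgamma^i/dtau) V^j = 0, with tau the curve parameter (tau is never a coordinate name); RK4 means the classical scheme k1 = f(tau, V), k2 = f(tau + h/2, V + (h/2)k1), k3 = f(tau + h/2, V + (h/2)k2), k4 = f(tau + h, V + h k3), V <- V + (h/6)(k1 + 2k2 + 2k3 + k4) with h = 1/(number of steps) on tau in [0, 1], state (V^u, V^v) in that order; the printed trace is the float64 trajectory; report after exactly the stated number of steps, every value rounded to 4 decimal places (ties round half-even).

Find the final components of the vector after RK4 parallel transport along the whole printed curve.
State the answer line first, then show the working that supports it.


Answer: V^u = -2.0000, V^v = 1.2500

gamma'(tau) = (-(3/2)*tau, -1/3 - (3/2)*tau); f(tau, V)^k = -Gamma^k_ij(gamma(tau)) gamma'^i(tau) V^j; h = 1/3; intermediate values shown to 6 dp
curve data and Christoffel symbols at the stage parameters:
  tau = 0.000000: gamma = (0.000000, -0.250000), gamma' = (0.000000, -0.333333); Gamma_uuu = 0.000000, Gamma_uuv = 0.000000, Gamma_uvv = 0.000000, Gamma_vuu = 0.000000, Gamma_vuv = 0.000000, Gamma_vvv = 0.000000
  tau = 0.166667: gamma = (-0.020833, -0.326389), gamma' = (-0.250000, -0.583333); Gamma_uuu = 0.000000, Gamma_uuv = 0.000000, Gamma_uvv = 0.000000, Gamma_vuu = 0.000000, Gamma_vuv = 0.000000, Gamma_vvv = 0.000000
  tau = 0.333333: gamma = (-0.083333, -0.444444), gamma' = (-0.500000, -0.833333); Gamma_uuu = 0.000000, Gamma_uuv = 0.000000, Gamma_uvv = 0.000000, Gamma_vuu = 0.000000, Gamma_vuv = 0.000000, Gamma_vvv = 0.000000
  tau = 0.500000: gamma = (-0.187500, -0.604167), gamma' = (-0.750000, -1.083333); Gamma_uuu = 0.000000, Gamma_uuv = 0.000000, Gamma_uvv = 0.000000, Gamma_vuu = 0.000000, Gamma_vuv = 0.000000, Gamma_vvv = 0.000000
  tau = 0.666667: gamma = (-0.333333, -0.805556), gamma' = (-1.000000, -1.333333); Gamma_uuu = 0.000000, Gamma_uuv = 0.000000, Gamma_uvv = 0.000000, Gamma_vuu = 0.000000, Gamma_vuv = 0.000000, Gamma_vvv = 0.000000
  tau = 0.833333: gamma = (-0.520833, -1.048611), gamma' = (-1.250000, -1.583333); Gamma_uuu = 0.000000, Gamma_uuv = 0.000000, Gamma_uvv = 0.000000, Gamma_vuu = 0.000000, Gamma_vuv = 0.000000, Gamma_vvv = 0.000000
  tau = 1.000000: gamma = (-0.750000, -1.333333), gamma' = (-1.500000, -1.833333); Gamma_uuu = 0.000000, Gamma_uuv = 0.000000, Gamma_uvv = 0.000000, Gamma_vuu = 0.000000, Gamma_vuv = 0.000000, Gamma_vvv = 0.000000
step 0: V^u = -2.0000, V^v = 1.2500
step 1: k1 = (0.000000, 0.000000), k2 = (0.000000, 0.000000), k3 = (0.000000, 0.000000), k4 = (0.000000, 0.000000); V <- V + (h/6)(k1 + 2k2 + 2k3 + k4): V^u = -2.0000, V^v = 1.2500
step 2: k1 = (0.000000, 0.000000), k2 = (0.000000, 0.000000), k3 = (0.000000, 0.000000), k4 = (0.000000, 0.000000); V <- V + (h/6)(k1 + 2k2 + 2k3 + k4): V^u = -2.0000, V^v = 1.2500
step 3: k1 = (0.000000, 0.000000), k2 = (0.000000, 0.000000), k3 = (0.000000, 0.000000), k4 = (0.000000, 0.000000); V <- V + (h/6)(k1 + 2k2 + 2k3 + k4): V^u = -2.0000, V^v = 1.2500


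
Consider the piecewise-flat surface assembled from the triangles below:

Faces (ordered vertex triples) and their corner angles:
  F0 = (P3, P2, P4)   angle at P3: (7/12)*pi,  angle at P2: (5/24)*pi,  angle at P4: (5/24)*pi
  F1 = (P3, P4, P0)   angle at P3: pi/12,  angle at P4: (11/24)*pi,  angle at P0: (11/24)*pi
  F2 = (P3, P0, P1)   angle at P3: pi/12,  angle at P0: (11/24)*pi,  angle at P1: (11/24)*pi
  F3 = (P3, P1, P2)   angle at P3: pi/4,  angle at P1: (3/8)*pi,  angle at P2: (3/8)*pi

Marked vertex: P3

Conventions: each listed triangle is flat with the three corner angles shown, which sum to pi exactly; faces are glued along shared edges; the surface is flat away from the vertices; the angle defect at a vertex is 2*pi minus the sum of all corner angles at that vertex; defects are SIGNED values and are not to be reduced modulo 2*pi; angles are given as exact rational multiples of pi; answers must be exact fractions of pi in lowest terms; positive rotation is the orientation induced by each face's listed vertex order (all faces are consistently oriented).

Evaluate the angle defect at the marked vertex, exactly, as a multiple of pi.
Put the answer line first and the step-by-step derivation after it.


Answer: defect(P3) = pi

Sum of corner angles at P3: pi
defect = 2*pi - pi


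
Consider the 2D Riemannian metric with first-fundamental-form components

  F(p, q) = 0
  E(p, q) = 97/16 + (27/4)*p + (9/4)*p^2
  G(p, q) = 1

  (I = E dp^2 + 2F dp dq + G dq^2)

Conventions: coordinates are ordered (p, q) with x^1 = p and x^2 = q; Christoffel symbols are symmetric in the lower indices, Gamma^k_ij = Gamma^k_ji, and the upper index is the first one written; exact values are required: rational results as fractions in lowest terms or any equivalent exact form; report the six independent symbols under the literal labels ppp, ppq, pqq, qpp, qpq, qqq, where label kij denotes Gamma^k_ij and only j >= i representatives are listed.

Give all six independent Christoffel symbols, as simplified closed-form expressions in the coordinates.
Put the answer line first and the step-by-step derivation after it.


Answer: Gamma_ppp = (36*p + 54)/(36*p^2 + 108*p + 97), Gamma_ppq = 0, Gamma_pqq = 0, Gamma_qpp = 0, Gamma_qpq = 0, Gamma_qqq = 0

E = 97/16 + (27/4)*p + (9/4)*p^2; F = 0; G = 1
Gamma^k_ij = (1/2) g^{kl} (d_i g_jl + d_j g_il - d_l g_ij), with g^inv = (1/(EG-F^2)) [[G, -F], [-F, E]]
first partials: E_p = 27/4 + (9/2)*p, E_q = 0, F_p = 0, F_q = 0, G_p = 0, G_q = 0
D = EG - F^2 = 97/16 + (27/4)*p + (9/4)*p^2
expanded: Gamma^p_pp = (G E_p - 2F F_p + F E_q)/(2D), Gamma^p_pq = (G E_q - F G_p)/(2D), Gamma^p_qq = (2G F_q - G G_p - F G_q)/(2D), Gamma^q_pp = (2E F_p - E E_q - F E_p)/(2D), Gamma^q_pq = (E G_p - F E_q)/(2D), Gamma^q_qq = (E G_q - 2F F_q + F G_p)/(2D); substitute and cancel common factors


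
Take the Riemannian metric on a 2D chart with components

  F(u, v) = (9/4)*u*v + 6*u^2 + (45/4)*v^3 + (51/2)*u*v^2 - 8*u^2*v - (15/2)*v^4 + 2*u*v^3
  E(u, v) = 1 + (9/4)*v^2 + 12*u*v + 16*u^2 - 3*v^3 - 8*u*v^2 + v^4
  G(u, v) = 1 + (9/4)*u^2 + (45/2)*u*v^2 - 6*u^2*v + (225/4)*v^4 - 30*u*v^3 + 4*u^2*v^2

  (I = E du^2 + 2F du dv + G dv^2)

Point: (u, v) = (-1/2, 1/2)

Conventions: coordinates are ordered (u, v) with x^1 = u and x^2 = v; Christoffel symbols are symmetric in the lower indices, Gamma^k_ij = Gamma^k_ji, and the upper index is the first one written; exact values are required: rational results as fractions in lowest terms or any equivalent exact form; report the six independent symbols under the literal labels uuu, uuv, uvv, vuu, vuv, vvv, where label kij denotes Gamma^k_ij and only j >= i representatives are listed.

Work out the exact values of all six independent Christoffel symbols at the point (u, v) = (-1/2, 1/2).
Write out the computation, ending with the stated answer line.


E = 13/4, F = -39/16, G = 233/64 at the point
E_u = -12, E_v = -3/2, F_u = 23/4, F_v = -191/16, G_u = 13/8, G_v = 221/8
EG - F^2 = 377/64;  g^inv = (64/377) * [[233/64, 39/16], [39/16, 13/4]]
first-kind symbols [ij,l] = (1/2)(d_i g_jl + d_j g_il - d_l g_ij): [uu,u] = E_u/2 = -6, [uu,v] = F_u - E_v/2 = 13/2, [uv,u] = E_v/2 = -3/4, [uv,v] = G_u/2 = 13/16, [vv,u] = F_v - G_u/2 = -51/4, [vv,v] = G_v/2 = 221/16
Gamma^u_ij = (G*[ij,u] - F*[ij,v])/(EG - F^2), Gamma^v_ij = (E*[ij,v] - F*[ij,u])/(EG - F^2)

Answer: Gamma_uuu = -384/377, Gamma_uuv = -48/377, Gamma_uvv = -816/377, Gamma_vuu = 32/29, Gamma_vuv = 4/29, Gamma_vvv = 68/29


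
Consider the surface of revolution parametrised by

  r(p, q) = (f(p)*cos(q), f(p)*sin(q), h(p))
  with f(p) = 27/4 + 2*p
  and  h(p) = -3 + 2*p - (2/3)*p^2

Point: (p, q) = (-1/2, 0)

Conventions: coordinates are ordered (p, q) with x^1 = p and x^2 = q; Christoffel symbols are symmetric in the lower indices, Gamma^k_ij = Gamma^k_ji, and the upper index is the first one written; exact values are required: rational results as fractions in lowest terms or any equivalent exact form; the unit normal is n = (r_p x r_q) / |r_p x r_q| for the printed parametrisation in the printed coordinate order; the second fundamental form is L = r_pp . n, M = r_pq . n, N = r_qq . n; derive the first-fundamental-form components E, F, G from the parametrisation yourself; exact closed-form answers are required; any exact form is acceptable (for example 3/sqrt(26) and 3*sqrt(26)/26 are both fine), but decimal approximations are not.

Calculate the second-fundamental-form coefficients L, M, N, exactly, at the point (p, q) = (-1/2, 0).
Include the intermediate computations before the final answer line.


f = 23/4, f' = 2, f'' = 0, h' = 8/3, h'' = -4/3
E = 100/9, F = 0, G = 529/16; answer radicand W^2 = 100/9
unnormalised second-form numerators: l = -8/3, m = 0, n = 46/3; L = l/sqrt(100/9), and similarly M = m/sqrt(W^2), N = n/sqrt(W^2)

Answer: L = -4/5, M = 0, N = 23/5


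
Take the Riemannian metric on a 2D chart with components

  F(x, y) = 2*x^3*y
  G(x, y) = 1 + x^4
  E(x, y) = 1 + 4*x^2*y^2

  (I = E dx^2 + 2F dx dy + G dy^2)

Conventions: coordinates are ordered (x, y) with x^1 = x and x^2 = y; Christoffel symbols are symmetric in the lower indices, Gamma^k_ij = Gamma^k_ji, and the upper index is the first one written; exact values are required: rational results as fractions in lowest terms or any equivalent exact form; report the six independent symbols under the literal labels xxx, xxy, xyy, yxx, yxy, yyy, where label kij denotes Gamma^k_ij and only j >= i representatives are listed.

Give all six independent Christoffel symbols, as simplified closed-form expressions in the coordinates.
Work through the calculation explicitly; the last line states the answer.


E = 1 + 4*x^2*y^2; F = 2*x^3*y; G = 1 + x^4
Gamma^k_ij = (1/2) g^{kl} (d_i g_jl + d_j g_il - d_l g_ij), with g^inv = (1/(EG-F^2)) [[G, -F], [-F, E]]
first partials: E_x = 8*x*y^2, E_y = 8*x^2*y, F_x = 6*x^2*y, F_y = 2*x^3, G_x = 4*x^3, G_y = 0
D = EG - F^2 = 1 + 4*x^2*y^2 + x^4
expanded: Gamma^x_xx = (G E_x - 2F F_x + F E_y)/(2D), Gamma^x_xy = (G E_y - F G_x)/(2D), Gamma^x_yy = (2G F_y - G G_x - F G_y)/(2D), Gamma^y_xx = (2E F_x - E E_y - F E_x)/(2D), Gamma^y_xy = (E G_x - F E_y)/(2D), Gamma^y_yy = (E G_y - 2F F_y + F G_x)/(2D); substitute and cancel common factors

Answer: Gamma_xxx = 4*x*y^2/(x^4 + 4*x^2*y^2 + 1), Gamma_xxy = 4*x^2*y/(x^4 + 4*x^2*y^2 + 1), Gamma_xyy = 0, Gamma_yxx = 2*x^2*y/(x^4 + 4*x^2*y^2 + 1), Gamma_yxy = 2*x^3/(x^4 + 4*x^2*y^2 + 1), Gamma_yyy = 0


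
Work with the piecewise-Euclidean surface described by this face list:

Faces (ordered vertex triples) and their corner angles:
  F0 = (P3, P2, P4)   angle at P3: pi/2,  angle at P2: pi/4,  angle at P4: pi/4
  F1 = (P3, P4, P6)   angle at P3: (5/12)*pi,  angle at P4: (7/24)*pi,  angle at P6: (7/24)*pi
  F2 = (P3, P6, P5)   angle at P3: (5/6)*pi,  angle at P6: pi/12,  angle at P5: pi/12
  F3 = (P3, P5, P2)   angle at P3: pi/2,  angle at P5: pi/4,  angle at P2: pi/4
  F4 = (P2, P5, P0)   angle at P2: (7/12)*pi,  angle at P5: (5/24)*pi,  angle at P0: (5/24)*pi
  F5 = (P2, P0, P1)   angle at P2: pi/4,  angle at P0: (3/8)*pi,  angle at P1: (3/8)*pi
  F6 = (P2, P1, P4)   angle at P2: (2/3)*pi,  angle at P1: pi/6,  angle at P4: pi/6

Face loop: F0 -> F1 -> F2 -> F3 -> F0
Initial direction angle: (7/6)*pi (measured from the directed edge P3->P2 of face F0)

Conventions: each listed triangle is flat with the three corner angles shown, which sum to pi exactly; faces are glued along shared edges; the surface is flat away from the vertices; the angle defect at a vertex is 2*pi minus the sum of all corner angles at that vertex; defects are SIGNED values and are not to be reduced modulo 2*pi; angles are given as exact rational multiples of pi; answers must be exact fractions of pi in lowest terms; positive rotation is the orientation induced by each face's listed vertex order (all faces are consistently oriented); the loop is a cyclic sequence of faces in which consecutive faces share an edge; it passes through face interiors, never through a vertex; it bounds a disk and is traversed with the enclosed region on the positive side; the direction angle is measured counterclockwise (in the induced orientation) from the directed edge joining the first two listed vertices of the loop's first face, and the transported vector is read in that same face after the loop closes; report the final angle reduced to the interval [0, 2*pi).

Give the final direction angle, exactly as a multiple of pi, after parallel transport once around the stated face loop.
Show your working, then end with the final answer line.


enclosed vertex P3: corner angles sum to (9/4)*pi, defect = 2*pi - (9/4)*pi = -pi/4
transport around the loop rotates by the sum of enclosed defects; add to the initial angle mod 2*pi
final angle = (7/6)*pi - pi/4 = (11/12)*pi (mod 2*pi)

Answer: final direction angle = (11/12)*pi


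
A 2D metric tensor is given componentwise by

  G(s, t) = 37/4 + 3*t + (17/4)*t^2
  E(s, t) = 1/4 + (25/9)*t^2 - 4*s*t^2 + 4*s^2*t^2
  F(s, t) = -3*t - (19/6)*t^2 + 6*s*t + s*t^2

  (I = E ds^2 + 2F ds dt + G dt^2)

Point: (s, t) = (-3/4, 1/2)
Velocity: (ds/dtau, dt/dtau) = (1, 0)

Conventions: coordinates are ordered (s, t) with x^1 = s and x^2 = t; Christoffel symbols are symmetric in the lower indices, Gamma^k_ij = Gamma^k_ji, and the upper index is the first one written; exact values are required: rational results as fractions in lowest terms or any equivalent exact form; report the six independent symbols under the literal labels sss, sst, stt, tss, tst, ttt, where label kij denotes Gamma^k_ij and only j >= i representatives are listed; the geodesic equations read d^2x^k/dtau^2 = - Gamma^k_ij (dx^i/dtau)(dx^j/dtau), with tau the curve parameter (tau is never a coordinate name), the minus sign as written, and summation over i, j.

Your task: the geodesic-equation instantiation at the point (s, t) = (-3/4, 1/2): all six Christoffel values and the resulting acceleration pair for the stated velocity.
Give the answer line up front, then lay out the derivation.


Answer: Gamma_sss = -63515/14844, Gamma_sst = 54621/4948, Gamma_stt = -135609/4948, Gamma_tss = -79165/44532, Gamma_tst = 65603/14844, Gamma_ttt = -52773/4948; accelerations (d^2s/dtau^2, d^2t/dtau^2) = (63515/14844, 79165/44532)

E = 325/144, F = -227/48, G = 189/16 at the point
E_s = -5/2, E_t = 289/36, F_s = 13/4, F_t = -137/12, G_s = 0, G_t = 29/4
EG - F^2 = 1237/288;  g^inv = (288/1237) * [[189/16, 227/48], [227/48, 325/144]]
first-kind symbols [ij,l] = (1/2)(d_i g_jl + d_j g_il - d_l g_ij): [ss,s] = E_s/2 = -5/4, [ss,t] = F_s - E_t/2 = -55/72, [st,s] = E_t/2 = 289/72, [st,t] = G_s/2 = 0, [tt,s] = F_t - G_s/2 = -137/12, [tt,t] = G_t/2 = 29/8
Gamma^s_ij = (G*[ij,s] - F*[ij,t])/(EG - F^2), Gamma^t_ij = (E*[ij,t] - F*[ij,s])/(EG - F^2)
Gamma_sss = -63515/14844, Gamma_sst = 54621/4948, Gamma_stt = -135609/4948, Gamma_tss = -79165/44532, Gamma_tst = 65603/14844, Gamma_ttt = -52773/4948
d^2s/dtau^2 = -(Gamma_sss*(1)^2 + 2*Gamma_sst*(1)*(0) + Gamma_stt*(0)^2) = 63515/14844
d^2t/dtau^2 = -(Gamma_tss*(1)^2 + 2*Gamma_tst*(1)*(0) + Gamma_ttt*(0)^2) = 79165/44532


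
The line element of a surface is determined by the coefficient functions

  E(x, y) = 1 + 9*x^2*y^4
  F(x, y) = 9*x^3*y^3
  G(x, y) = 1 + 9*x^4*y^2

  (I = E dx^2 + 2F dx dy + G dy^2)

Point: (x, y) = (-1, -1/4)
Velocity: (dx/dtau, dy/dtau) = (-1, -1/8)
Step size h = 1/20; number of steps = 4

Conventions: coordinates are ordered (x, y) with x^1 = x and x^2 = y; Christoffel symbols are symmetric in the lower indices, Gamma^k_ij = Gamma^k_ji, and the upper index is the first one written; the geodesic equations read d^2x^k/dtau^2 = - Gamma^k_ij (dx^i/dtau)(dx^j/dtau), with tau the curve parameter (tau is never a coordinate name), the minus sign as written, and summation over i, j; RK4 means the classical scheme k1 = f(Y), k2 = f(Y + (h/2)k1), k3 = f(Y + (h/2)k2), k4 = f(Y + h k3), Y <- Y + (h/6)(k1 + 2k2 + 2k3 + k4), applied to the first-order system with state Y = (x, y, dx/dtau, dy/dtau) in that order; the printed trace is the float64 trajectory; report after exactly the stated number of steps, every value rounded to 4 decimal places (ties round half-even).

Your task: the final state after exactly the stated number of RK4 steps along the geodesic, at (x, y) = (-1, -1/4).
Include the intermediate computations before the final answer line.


f(Y) = (dx/dtau, dy/dtau, -Gamma^x_ij Y'^i Y'^j, -Gamma^y_ij Y'^i Y'^j) with the Gammas evaluated at the stage position; h = 0.050000; intermediate values shown to 6 dp
step 0: x = -1.0000, y = -0.2500, dx/dtau = -1.0000, dy/dtau = -0.1250
step 1:
  k1: at (x, y) = (-1.000000, -0.250000), (dx/dtau, dy/dtau) = (-1.000000, -0.125000); Gamma_xxx = -0.022005, Gamma_xxy = -0.176039, Gamma_xyy = -0.352078, Gamma_yxx = -0.088020, Gamma_yxy = -0.704156, Gamma_yyy = -1.408313; k1 = (-1.000000, -0.125000, 0.071516, 0.286064)
  k2: at (x, y) = (-1.025000, -0.253125), (dx/dtau, dy/dtau) = (-0.998212, -0.117848); Gamma_xxx = -0.022605, Gamma_xxy = -0.183073, Gamma_xyy = -0.370666, Gamma_yxx = -0.091537, Gamma_yxy = -0.741333, Gamma_yyy = -1.500970; k2 = (-0.998212, -0.117848, 0.070745, 0.286473)
  k3: at (x, y) = (-1.024955, -0.252946), (dx/dtau, dy/dtau) = (-0.998231, -0.117838); Gamma_xxx = -0.022555, Gamma_xxy = -0.182792, Gamma_xyy = -0.370343, Gamma_yxx = -0.091396, Gamma_yxy = -0.740686, Gamma_yyy = -1.500654; k3 = (-0.998231, -0.117838, 0.070622, 0.286164)
  k4: at (x, y) = (-1.049912, -0.255892), (dx/dtau, dy/dtau) = (-0.996469, -0.110692); Gamma_xxx = -0.023038, Gamma_xxy = -0.189049, Gamma_xyy = -0.387829, Gamma_yxx = -0.094524, Gamma_yxy = -0.775658, Gamma_yyy = -1.591243; k4 = (-0.996469, -0.110692, 0.069332, 0.284467)
  Y <- Y + (h/6)(k1 + 2k2 + 2k3 + k4): x = -1.0499, y = -0.2559, dx/dtau = -0.9965, dy/dtau = -0.1107
step 2:
  k1: at (x, y) = (-1.049911, -0.255892), (dx/dtau, dy/dtau) = (-0.996470, -0.110702); Gamma_xxx = -0.023038, Gamma_xxy = -0.189049, Gamma_xyy = -0.387829, Gamma_yxx = -0.094525, Gamma_yxy = -0.775659, Gamma_yyy = -1.591242; k1 = (-0.996470, -0.110702, 0.069337, 0.284486)
  k2: at (x, y) = (-1.074823, -0.258660), (dx/dtau, dy/dtau) = (-0.994737, -0.103589); Gamma_xxx = -0.023404, Gamma_xxy = -0.194502, Gamma_xyy = -0.404113, Gamma_yxx = -0.097251, Gamma_yxy = -0.808226, Gamma_yyy = -1.679233; k2 = (-0.994737, -0.103589, 0.067579, 0.280816)
  k3: at (x, y) = (-1.074780, -0.258482), (dx/dtau, dy/dtau) = (-0.994781, -0.103681); Gamma_xxx = -0.023356, Gamma_xxy = -0.194229, Gamma_xyy = -0.403807, Gamma_yxx = -0.097115, Gamma_yxy = -0.807614, Gamma_yyy = -1.679047; k3 = (-0.994781, -0.103681, 0.067519, 0.280748)
  k4: at (x, y) = (-1.099650, -0.261076), (dx/dtau, dy/dtau) = (-0.993094, -0.096664); Gamma_xxx = -0.023609, Gamma_xxy = -0.198880, Gamma_xyy = -0.418840, Gamma_yxx = -0.099440, Gamma_yxy = -0.837680, Gamma_yyy = -1.764150; k4 = (-0.993094, -0.096664, 0.065381, 0.275385)
  Y <- Y + (h/6)(k1 + 2k2 + 2k3 + k4): x = -1.0996, y = -0.2611, dx/dtau = -0.9931, dy/dtau = -0.0967
step 3:
  k1: at (x, y) = (-1.099650, -0.261075), (dx/dtau, dy/dtau) = (-0.993096, -0.096677); Gamma_xxx = -0.023608, Gamma_xxy = -0.198878, Gamma_xyy = -0.418838, Gamma_yxx = -0.099439, Gamma_yxy = -0.837675, Gamma_yyy = -1.764148; k1 = (-0.993096, -0.096677, 0.065386, 0.275408)
  k2: at (x, y) = (-1.124477, -0.263492), (dx/dtau, dy/dtau) = (-0.991461, -0.089791); Gamma_xxx = -0.023751, Gamma_xxy = -0.202721, Gamma_xyy = -0.432566, Gamma_yxx = -0.101360, Gamma_yxy = -0.865131, Gamma_yyy = -1.846017; k2 = (-0.991461, -0.089791, 0.062929, 0.268557)
  k3: at (x, y) = (-1.124436, -0.263320), (dx/dtau, dy/dtau) = (-0.991523, -0.089963); Gamma_xxx = -0.023707, Gamma_xxy = -0.202467, Gamma_xyy = -0.432290, Gamma_yxx = -0.101233, Gamma_yxy = -0.864579, Gamma_yyy = -1.845978; k3 = (-0.991523, -0.089963, 0.062925, 0.268705)
  k4: at (x, y) = (-1.149226, -0.265573), (dx/dtau, dy/dtau) = (-0.989950, -0.083241); Gamma_xxx = -0.023750, Gamma_xxy = -0.205545, Gamma_xyy = -0.444733, Gamma_yxx = -0.102773, Gamma_yxy = -0.889466, Gamma_yyy = -1.924513; k4 = (-0.989950, -0.083241, 0.060232, 0.260645)
  Y <- Y + (h/6)(k1 + 2k2 + 2k3 + k4): x = -1.1492, y = -0.2656, dx/dtau = -0.9900, dy/dtau = -0.0833
step 4:
  k1: at (x, y) = (-1.149225, -0.265570), (dx/dtau, dy/dtau) = (-0.989951, -0.083255); Gamma_xxx = -0.023749, Gamma_xxy = -0.205541, Gamma_xyy = -0.444728, Gamma_yxx = -0.102771, Gamma_yxy = -0.889457, Gamma_yyy = -1.924513; k1 = (-0.989951, -0.083255, 0.060237, 0.260671)
  k2: at (x, y) = (-1.173974, -0.267651), (dx/dtau, dy/dtau) = (-0.988446, -0.076738); Gamma_xxx = -0.023695, Gamma_xxy = -0.207865, Gamma_xyy = -0.455870, Gamma_yxx = -0.103933, Gamma_yxy = -0.911740, Gamma_yyy = -1.999538; k2 = (-0.988446, -0.076738, 0.057369, 0.251634)
  k3: at (x, y) = (-1.173936, -0.267488), (dx/dtau, dy/dtau) = (-0.988517, -0.076964); Gamma_xxx = -0.023656, Gamma_xxy = -0.207637, Gamma_xyy = -0.455631, Gamma_yxx = -0.103818, Gamma_yxy = -0.911262, Gamma_yyy = -1.999643; k3 = (-0.988517, -0.076964, 0.057409, 0.251951)
  k4: at (x, y) = (-1.198651, -0.269418), (dx/dtau, dy/dtau) = (-0.987081, -0.070658); Gamma_xxx = -0.023519, Gamma_xxy = -0.209276, Gamma_xyy = -0.465538, Gamma_yxx = -0.104638, Gamma_yxy = -0.931076, Gamma_yyy = -2.071195; k4 = (-0.987081, -0.070658, 0.054432, 0.242168)
  Y <- Y + (h/6)(k1 + 2k2 + 2k3 + k4): x = -1.1986, y = -0.2694, dx/dtau = -0.9871, dy/dtau = -0.0707

Answer: x = -1.1986, y = -0.2694, dx/dtau = -0.9871, dy/dtau = -0.0707


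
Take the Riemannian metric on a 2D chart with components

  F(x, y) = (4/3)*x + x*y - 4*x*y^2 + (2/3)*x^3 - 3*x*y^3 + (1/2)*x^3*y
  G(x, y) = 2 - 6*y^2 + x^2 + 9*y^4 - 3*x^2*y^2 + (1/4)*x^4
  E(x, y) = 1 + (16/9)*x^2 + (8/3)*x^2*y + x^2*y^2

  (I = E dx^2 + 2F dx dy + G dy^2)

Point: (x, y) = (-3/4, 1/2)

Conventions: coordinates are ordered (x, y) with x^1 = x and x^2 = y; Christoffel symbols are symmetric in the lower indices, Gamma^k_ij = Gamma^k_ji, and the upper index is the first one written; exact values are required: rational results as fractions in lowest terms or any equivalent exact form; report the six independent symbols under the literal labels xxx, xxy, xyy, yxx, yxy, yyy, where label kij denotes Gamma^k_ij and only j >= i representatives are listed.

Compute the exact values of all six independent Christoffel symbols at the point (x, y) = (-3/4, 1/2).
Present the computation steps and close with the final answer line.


E = 185/64, F = -187/256, G = 1313/1024 at the point
E_x = -121/24, E_y = 33/16, F_x = 385/192, F_y = 477/128, G_x = -51/64, G_y = -51/16
EG - F^2 = 3249/1024;  g^inv = (1024/3249) * [[1313/1024, 187/256], [187/256, 185/64]]
first-kind symbols [ij,l] = (1/2)(d_i g_jl + d_j g_il - d_l g_ij): [xx,x] = E_x/2 = -121/48, [xx,y] = F_x - E_y/2 = 187/192, [xy,x] = E_y/2 = 33/32, [xy,y] = G_x/2 = -51/128, [yy,x] = F_y - G_x/2 = 33/8, [yy,y] = G_y/2 = -51/32
Gamma^x_ij = (G*[ij,x] - F*[ij,y])/(EG - F^2), Gamma^y_ij = (E*[ij,y] - F*[ij,x])/(EG - F^2)

Answer: Gamma_xxx = -7744/9747, Gamma_xxy = 352/1083, Gamma_xyy = 1408/1083, Gamma_yxx = 2992/9747, Gamma_yxy = -136/1083, Gamma_yyy = -544/1083


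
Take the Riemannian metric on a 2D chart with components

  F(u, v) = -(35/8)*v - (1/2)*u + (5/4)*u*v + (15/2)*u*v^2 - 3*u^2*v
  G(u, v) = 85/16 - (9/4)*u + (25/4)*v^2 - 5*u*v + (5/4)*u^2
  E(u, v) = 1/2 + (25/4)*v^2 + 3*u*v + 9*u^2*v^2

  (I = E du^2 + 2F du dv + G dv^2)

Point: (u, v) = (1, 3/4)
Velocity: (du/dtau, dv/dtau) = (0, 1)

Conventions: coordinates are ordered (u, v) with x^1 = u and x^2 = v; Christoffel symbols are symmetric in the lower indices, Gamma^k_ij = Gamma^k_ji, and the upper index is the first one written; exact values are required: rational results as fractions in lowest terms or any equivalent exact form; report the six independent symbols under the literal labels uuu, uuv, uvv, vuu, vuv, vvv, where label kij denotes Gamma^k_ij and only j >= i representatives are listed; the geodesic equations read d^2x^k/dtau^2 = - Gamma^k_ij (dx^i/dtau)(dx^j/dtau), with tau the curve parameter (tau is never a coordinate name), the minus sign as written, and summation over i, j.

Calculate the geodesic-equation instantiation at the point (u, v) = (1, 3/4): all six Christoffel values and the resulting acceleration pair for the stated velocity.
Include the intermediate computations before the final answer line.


E = 725/64, F = -7/8, G = 261/64 at the point
E_u = 99/8, E_v = 207/8, F_u = 5/32, F_v = 41/8, G_u = -7/2, G_v = 35/8
EG - F^2 = 186089/4096;  g^inv = (4096/186089) * [[261/64, 7/8], [7/8, 725/64]]
first-kind symbols [ij,l] = (1/2)(d_i g_jl + d_j g_il - d_l g_ij): [uu,u] = E_u/2 = 99/16, [uu,v] = F_u - E_v/2 = -409/32, [uv,u] = E_v/2 = 207/16, [uv,v] = G_u/2 = -7/4, [vv,u] = F_v - G_u/2 = 55/8, [vv,v] = G_v/2 = 35/16
Gamma^u_ij = (G*[ij,u] - F*[ij,v])/(EG - F^2), Gamma^v_ij = (E*[ij,v] - F*[ij,u])/(EG - F^2)
Gamma_uuu = 57548/186089, Gamma_uuv = 209836/186089, Gamma_uvv = 122680/186089, Gamma_vuu = -570874/186089, Gamma_vuv = -34832/186089, Gamma_vvv = 126140/186089
d^2u/dtau^2 = -(Gamma_uuu*(0)^2 + 2*Gamma_uuv*(0)*(1) + Gamma_uvv*(1)^2) = -122680/186089
d^2v/dtau^2 = -(Gamma_vuu*(0)^2 + 2*Gamma_vuv*(0)*(1) + Gamma_vvv*(1)^2) = -126140/186089

Answer: Gamma_uuu = 57548/186089, Gamma_uuv = 209836/186089, Gamma_uvv = 122680/186089, Gamma_vuu = -570874/186089, Gamma_vuv = -34832/186089, Gamma_vvv = 126140/186089; accelerations (d^2u/dtau^2, d^2v/dtau^2) = (-122680/186089, -126140/186089)


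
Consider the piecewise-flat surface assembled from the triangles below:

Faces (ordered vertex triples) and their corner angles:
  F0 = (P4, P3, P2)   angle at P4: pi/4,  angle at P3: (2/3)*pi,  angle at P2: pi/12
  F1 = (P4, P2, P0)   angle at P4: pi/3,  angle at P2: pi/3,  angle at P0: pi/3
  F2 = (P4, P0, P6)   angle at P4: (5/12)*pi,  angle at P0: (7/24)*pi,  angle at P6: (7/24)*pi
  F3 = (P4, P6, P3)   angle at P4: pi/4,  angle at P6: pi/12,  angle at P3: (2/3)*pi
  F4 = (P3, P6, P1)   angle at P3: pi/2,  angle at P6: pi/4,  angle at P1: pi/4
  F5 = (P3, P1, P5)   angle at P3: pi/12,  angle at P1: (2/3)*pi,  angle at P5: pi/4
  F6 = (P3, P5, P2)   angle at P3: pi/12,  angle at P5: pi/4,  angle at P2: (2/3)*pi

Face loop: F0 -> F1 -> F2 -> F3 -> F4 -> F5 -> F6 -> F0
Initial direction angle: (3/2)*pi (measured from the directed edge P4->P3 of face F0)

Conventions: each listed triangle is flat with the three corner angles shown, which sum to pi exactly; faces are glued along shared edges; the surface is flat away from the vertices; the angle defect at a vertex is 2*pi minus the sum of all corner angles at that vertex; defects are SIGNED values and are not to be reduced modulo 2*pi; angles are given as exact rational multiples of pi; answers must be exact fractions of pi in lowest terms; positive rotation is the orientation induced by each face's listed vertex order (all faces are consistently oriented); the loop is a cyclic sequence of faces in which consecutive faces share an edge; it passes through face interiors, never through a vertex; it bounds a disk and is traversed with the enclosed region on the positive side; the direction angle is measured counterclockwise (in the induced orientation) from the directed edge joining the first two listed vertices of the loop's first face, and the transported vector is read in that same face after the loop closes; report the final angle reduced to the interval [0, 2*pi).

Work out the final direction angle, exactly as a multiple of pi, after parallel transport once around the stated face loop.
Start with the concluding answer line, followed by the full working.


Answer: final direction angle = pi/4

enclosed vertex P3: corner angles sum to 2*pi, defect = 2*pi - 2*pi = 0
enclosed vertex P4: corner angles sum to (5/4)*pi, defect = 2*pi - (5/4)*pi = (3/4)*pi
transport around the loop rotates by the sum of enclosed defects; add to the initial angle mod 2*pi
final angle = (3/2)*pi + (3/4)*pi = pi/4 (mod 2*pi)
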